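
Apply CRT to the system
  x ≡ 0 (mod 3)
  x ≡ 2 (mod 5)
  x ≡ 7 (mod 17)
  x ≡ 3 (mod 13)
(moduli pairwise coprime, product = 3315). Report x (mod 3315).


Product of moduli M = 3 · 5 · 17 · 13 = 3315.
Merge one congruence at a time:
  Start: x ≡ 0 (mod 3).
  Combine with x ≡ 2 (mod 5); new modulus lcm = 15.
    Write x = 0 + 3·t and substitute into x ≡ 2 (mod 5): 3·t ≡ 2 − 0 = 2 (mod 5).
    The inverse of 3 mod 5 is 2 (since 3·2 = 6 = 1·5 + 1), so t ≡ 2·2 = 4 ≡ 4 (mod 5).
    Then x = 0 + 3·4 = 12, valid modulo lcm(3, 5) = 15: x ≡ 12 (mod 15).
  Combine with x ≡ 7 (mod 17); new modulus lcm = 255.
    Write x = 12 + 15·t and substitute into x ≡ 7 (mod 17): 15·t ≡ 7 − 12 = -5 (mod 17).
    Reduce coefficients mod 17: 15·t ≡ 12 (mod 17).
    The inverse of 15 mod 17 is 8 (since 15·8 = 120 = 7·17 + 1), so t ≡ 8·12 = 96 ≡ 11 (mod 17).
    Then x = 12 + 15·11 = 177, valid modulo lcm(15, 17) = 255: x ≡ 177 (mod 255).
  Combine with x ≡ 3 (mod 13); new modulus lcm = 3315.
    Write x = 177 + 255·t and substitute into x ≡ 3 (mod 13): 255·t ≡ 3 − 177 = -174 (mod 13).
    Reduce coefficients mod 13: 8·t ≡ 8 (mod 13).
    The inverse of 8 mod 13 is 5 (since 8·5 = 40 = 3·13 + 1), so t ≡ 5·8 = 40 ≡ 1 (mod 13).
    Then x = 177 + 255·1 = 432, valid modulo lcm(255, 13) = 3315: x ≡ 432 (mod 3315).
Verify against each original: 432 mod 3 = 0, 432 mod 5 = 2, 432 mod 17 = 7, 432 mod 13 = 3.

x ≡ 432 (mod 3315).


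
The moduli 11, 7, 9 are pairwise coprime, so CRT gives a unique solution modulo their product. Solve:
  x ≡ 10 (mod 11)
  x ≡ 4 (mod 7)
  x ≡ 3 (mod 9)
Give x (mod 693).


Moduli 11, 7, 9 are pairwise coprime; by CRT there is a unique solution modulo M = 11 · 7 · 9 = 693.
Solve pairwise, accumulating the modulus:
  Start with x ≡ 10 (mod 11).
  Combine with x ≡ 4 (mod 7): since gcd(11, 7) = 1, we get a unique residue mod 77.
    Write x = 10 + 11·t and substitute into x ≡ 4 (mod 7): 11·t ≡ 4 − 10 = -6 (mod 7).
    Reduce coefficients mod 7: 4·t ≡ 1 (mod 7).
    The inverse of 4 mod 7 is 2 (since 4·2 = 8 = 1·7 + 1), so t ≡ 2·1 = 2 ≡ 2 (mod 7).
    Then x = 10 + 11·2 = 32, valid modulo lcm(11, 7) = 77: x ≡ 32 (mod 77).
  Combine with x ≡ 3 (mod 9): since gcd(77, 9) = 1, we get a unique residue mod 693.
    Write x = 32 + 77·t and substitute into x ≡ 3 (mod 9): 77·t ≡ 3 − 32 = -29 (mod 9).
    Reduce coefficients mod 9: 5·t ≡ 7 (mod 9).
    The inverse of 5 mod 9 is 2 (since 5·2 = 10 = 1·9 + 1), so t ≡ 2·7 = 14 ≡ 5 (mod 9).
    Then x = 32 + 77·5 = 417, valid modulo lcm(77, 9) = 693: x ≡ 417 (mod 693).
Verify: 417 mod 11 = 10 ✓, 417 mod 7 = 4 ✓, 417 mod 9 = 3 ✓.

x ≡ 417 (mod 693).


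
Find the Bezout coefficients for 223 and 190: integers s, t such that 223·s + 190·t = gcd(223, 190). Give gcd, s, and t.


Euclidean algorithm on (223, 190) — divide until remainder is 0:
  223 = 1 · 190 + 33
  190 = 5 · 33 + 25
  33 = 1 · 25 + 8
  25 = 3 · 8 + 1
  8 = 8 · 1 + 0
gcd(223, 190) = 1.
Track Bezout coefficients alongside the remainders: start with r₀ = 223 = a·1 + b·0 (s = 1, t = 0) and r₁ = 190 = a·0 + b·1 (s = 0, t = 1); each new remainder r_{k+1} = r_{k-1} − q_k·r_k inherits s_{k+1} = s_{k-1} − q_k·s_k, t_{k+1} = t_{k-1} − q_k·t_k, so r_k = a·s_k + b·t_k at every step:
  q = 1: r = 33, s = 1 − 1·0 = 1, t = 0 − 1·1 = -1  (check: 223·1 + 190·(-1) = 33)
  q = 5: r = 25, s = 0 − 5·1 = -5, t = 1 − 5·(-1) = 6  (check: 223·(-5) + 190·6 = 25)
  q = 1: r = 8, s = 1 − 1·(-5) = 6, t = -1 − 1·6 = -7  (check: 223·6 + 190·(-7) = 8)
  q = 3: r = 1, s = -5 − 3·6 = -23, t = 6 − 3·(-7) = 27  (check: 223·(-23) + 190·27 = 1)
The row with r = 1 (the gcd) gives the Bezout coefficients s = -23, t = 27.
Result: 223 · (-23) + 190 · (27) = 1.

gcd(223, 190) = 1; s = -23, t = 27 (check: 223·(-23) + 190·27 = 1).


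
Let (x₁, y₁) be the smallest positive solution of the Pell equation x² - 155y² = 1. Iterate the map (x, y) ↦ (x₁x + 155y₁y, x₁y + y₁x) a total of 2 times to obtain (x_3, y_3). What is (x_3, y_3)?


Step 1: Find the fundamental solution (x₁, y₁) of x² - 155y² = 1.
  Expand √155 as a continued fraction. a₀ = ⌊√155⌋ = 12; iterate m_{k+1} = d_k·a_k − m_k, d_{k+1} = (155 − m_{k+1}²)/d_k, a_{k+1} = ⌊(a₀ + m_{k+1})/d_{k+1}⌋ (starting m₀ = 0, d₀ = 1), with convergents p_k = a_k·p_{k-1} + p_{k-2}, q_k = a_k·q_{k-1} + q_{k-2} (p₋₁ = 1, q₋₁ = 0):
  k = 0: a₀ = 12; p₀/q₀ = 12/1; p₀² − 155·q₀² = 144 − 155 = -11.
  k = 1: m = 12, d = 11, a = ⌊(12 + 12)/11⌋ = 2; p/q = (2·12 + 1)/(2·1 + 0) = 25/2; p² − 155·q² = 625 − 620 = 5.
  k = 2: m = 10, d = 5, a = ⌊(12 + 10)/5⌋ = 4; p/q = (4·25 + 12)/(4·2 + 1) = 112/9; p² − 155·q² = 12544 − 12555 = -11.
  k = 3: m = 10, d = 11, a = ⌊(12 + 10)/11⌋ = 2; p/q = (2·112 + 25)/(2·9 + 2) = 249/20; p² − 155·q² = 62001 − 62000 = 1.
  The first convergent with p² − 155·q² = 1 gives the fundamental solution (x₁, y₁) = (249, 20).
Step 2: Apply the recurrence (x_{n+1}, y_{n+1}) = (x₁x_n + 155y₁y_n, x₁y_n + y₁x_n) repeatedly.
  From (x_1, y_1) = (249, 20): x_2 = 249·249 + 155·20·20 = 124001; y_2 = 249·20 + 20·249 = 9960.
  From (x_2, y_2) = (124001, 9960): x_3 = 249·124001 + 155·20·9960 = 61752249; y_3 = 249·9960 + 20·124001 = 4960060.
Step 3: Verify x_3² - 155·y_3² = 3813340256558001 - 3813340256558000 = 1 (should be 1). ✓

(x_1, y_1) = (249, 20); (x_3, y_3) = (61752249, 4960060).


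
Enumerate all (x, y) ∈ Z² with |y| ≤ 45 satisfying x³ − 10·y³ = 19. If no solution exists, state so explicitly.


The equation is x³ - 10y³ = 19. For fixed y, x³ = 10·y³ + 19, so a solution requires the RHS to be a perfect cube.
Strategy: iterate y from -45 to 45, compute RHS = 10·y³ + 19, and check whether it is a (positive or negative) perfect cube.
Check small values of y:
  y = 0: RHS = 19 is not a perfect cube.
  y = 1: RHS = 29 is not a perfect cube.
  y = -1: RHS = 9 is not a perfect cube.
  y = 2: RHS = 99 is not a perfect cube.
  y = -2: RHS = -61 is not a perfect cube.
  y = 3: RHS = 289 is not a perfect cube.
  y = -3: RHS = -251 is not a perfect cube.
Continuing the search up to |y| = 45 finds no solutions either.
No (x, y) in the scanned range satisfies the equation.

No integer solutions with |y| ≤ 45.


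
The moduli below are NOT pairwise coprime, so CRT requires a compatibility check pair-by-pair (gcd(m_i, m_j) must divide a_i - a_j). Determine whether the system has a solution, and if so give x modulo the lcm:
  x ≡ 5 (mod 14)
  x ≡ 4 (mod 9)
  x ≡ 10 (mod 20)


Moduli 14, 9, 20 are not pairwise coprime, so CRT works modulo lcm(m_i) when all pairwise compatibility conditions hold.
Pairwise compatibility: gcd(m_i, m_j) must divide a_i - a_j for every pair.
Merge one congruence at a time:
  Start: x ≡ 5 (mod 14).
  Combine with x ≡ 4 (mod 9): gcd(14, 9) = 1; 4 - 5 = -1, which IS divisible by 1, so compatible.
    Write x = 5 + 14·t and substitute into x ≡ 4 (mod 9): 14·t ≡ 4 − 5 = -1 (mod 9).
    Reduce coefficients mod 9: 5·t ≡ 8 (mod 9).
    The inverse of 5 mod 9 is 2 (since 5·2 = 10 = 1·9 + 1), so t ≡ 2·8 = 16 ≡ 7 (mod 9).
    Then x = 5 + 14·7 = 103, valid modulo lcm(14, 9) = 126: x ≡ 103 (mod 126).
  Combine with x ≡ 10 (mod 20): gcd(126, 20) = 2, and 10 - 103 = -93 is NOT divisible by 2.
    ⇒ system is inconsistent (no integer solution).

No solution (the system is inconsistent).


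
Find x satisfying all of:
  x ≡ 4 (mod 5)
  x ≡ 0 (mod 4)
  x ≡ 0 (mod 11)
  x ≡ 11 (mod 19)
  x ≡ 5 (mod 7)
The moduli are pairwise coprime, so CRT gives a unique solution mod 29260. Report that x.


Product of moduli M = 5 · 4 · 11 · 19 · 7 = 29260.
Merge one congruence at a time:
  Start: x ≡ 4 (mod 5).
  Combine with x ≡ 0 (mod 4); new modulus lcm = 20.
    Write x = 4 + 5·t and substitute into x ≡ 0 (mod 4): 5·t ≡ 0 − 4 = -4 (mod 4).
    Reduce coefficients mod 4: 1·t ≡ 0 (mod 4).
    So t ≡ 0 (mod 4).
    Then x = 4 + 5·0 = 4, valid modulo lcm(5, 4) = 20: x ≡ 4 (mod 20).
  Combine with x ≡ 0 (mod 11); new modulus lcm = 220.
    Write x = 4 + 20·t and substitute into x ≡ 0 (mod 11): 20·t ≡ 0 − 4 = -4 (mod 11).
    Reduce coefficients mod 11: 9·t ≡ 7 (mod 11).
    The inverse of 9 mod 11 is 5 (since 9·5 = 45 = 4·11 + 1), so t ≡ 5·7 = 35 ≡ 2 (mod 11).
    Then x = 4 + 20·2 = 44, valid modulo lcm(20, 11) = 220: x ≡ 44 (mod 220).
  Combine with x ≡ 11 (mod 19); new modulus lcm = 4180.
    Write x = 44 + 220·t and substitute into x ≡ 11 (mod 19): 220·t ≡ 11 − 44 = -33 (mod 19).
    Reduce coefficients mod 19: 11·t ≡ 5 (mod 19).
    The inverse of 11 mod 19 is 7 (since 11·7 = 77 = 4·19 + 1), so t ≡ 7·5 = 35 ≡ 16 (mod 19).
    Then x = 44 + 220·16 = 3564, valid modulo lcm(220, 19) = 4180: x ≡ 3564 (mod 4180).
  Combine with x ≡ 5 (mod 7); new modulus lcm = 29260.
    Write x = 3564 + 4180·t and substitute into x ≡ 5 (mod 7): 4180·t ≡ 5 − 3564 = -3559 (mod 7).
    Reduce coefficients mod 7: 1·t ≡ 4 (mod 7).
    So t ≡ 4 (mod 7).
    Then x = 3564 + 4180·4 = 20284, valid modulo lcm(4180, 7) = 29260: x ≡ 20284 (mod 29260).
Verify against each original: 20284 mod 5 = 4, 20284 mod 4 = 0, 20284 mod 11 = 0, 20284 mod 19 = 11, 20284 mod 7 = 5.

x ≡ 20284 (mod 29260).


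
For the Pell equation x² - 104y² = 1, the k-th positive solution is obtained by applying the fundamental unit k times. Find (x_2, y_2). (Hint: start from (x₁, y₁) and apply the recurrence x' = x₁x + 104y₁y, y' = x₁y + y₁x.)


Step 1: Find the fundamental solution (x₁, y₁) of x² - 104y² = 1.
  Expand √104 as a continued fraction. a₀ = ⌊√104⌋ = 10; iterate m_{k+1} = d_k·a_k − m_k, d_{k+1} = (104 − m_{k+1}²)/d_k, a_{k+1} = ⌊(a₀ + m_{k+1})/d_{k+1}⌋ (starting m₀ = 0, d₀ = 1), with convergents p_k = a_k·p_{k-1} + p_{k-2}, q_k = a_k·q_{k-1} + q_{k-2} (p₋₁ = 1, q₋₁ = 0):
  k = 0: a₀ = 10; p₀/q₀ = 10/1; p₀² − 104·q₀² = 100 − 104 = -4.
  k = 1: m = 10, d = 4, a = ⌊(10 + 10)/4⌋ = 5; p/q = (5·10 + 1)/(5·1 + 0) = 51/5; p² − 104·q² = 2601 − 2600 = 1.
  The first convergent with p² − 104·q² = 1 gives the fundamental solution (x₁, y₁) = (51, 5).
Step 2: Apply the recurrence (x_{n+1}, y_{n+1}) = (x₁x_n + 104y₁y_n, x₁y_n + y₁x_n) repeatedly.
  From (x_1, y_1) = (51, 5): x_2 = 51·51 + 104·5·5 = 5201; y_2 = 51·5 + 5·51 = 510.
Step 3: Verify x_2² - 104·y_2² = 27050401 - 27050400 = 1 (should be 1). ✓

(x_1, y_1) = (51, 5); (x_2, y_2) = (5201, 510).


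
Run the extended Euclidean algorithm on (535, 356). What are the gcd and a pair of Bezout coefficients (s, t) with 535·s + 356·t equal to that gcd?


Euclidean algorithm on (535, 356) — divide until remainder is 0:
  535 = 1 · 356 + 179
  356 = 1 · 179 + 177
  179 = 1 · 177 + 2
  177 = 88 · 2 + 1
  2 = 2 · 1 + 0
gcd(535, 356) = 1.
Track Bezout coefficients alongside the remainders: start with r₀ = 535 = a·1 + b·0 (s = 1, t = 0) and r₁ = 356 = a·0 + b·1 (s = 0, t = 1); each new remainder r_{k+1} = r_{k-1} − q_k·r_k inherits s_{k+1} = s_{k-1} − q_k·s_k, t_{k+1} = t_{k-1} − q_k·t_k, so r_k = a·s_k + b·t_k at every step:
  q = 1: r = 179, s = 1 − 1·0 = 1, t = 0 − 1·1 = -1  (check: 535·1 + 356·(-1) = 179)
  q = 1: r = 177, s = 0 − 1·1 = -1, t = 1 − 1·(-1) = 2  (check: 535·(-1) + 356·2 = 177)
  q = 1: r = 2, s = 1 − 1·(-1) = 2, t = -1 − 1·2 = -3  (check: 535·2 + 356·(-3) = 2)
  q = 88: r = 1, s = -1 − 88·2 = -177, t = 2 − 88·(-3) = 266  (check: 535·(-177) + 356·266 = 1)
The row with r = 1 (the gcd) gives the Bezout coefficients s = -177, t = 266.
Result: 535 · (-177) + 356 · (266) = 1.

gcd(535, 356) = 1; s = -177, t = 266 (check: 535·(-177) + 356·266 = 1).


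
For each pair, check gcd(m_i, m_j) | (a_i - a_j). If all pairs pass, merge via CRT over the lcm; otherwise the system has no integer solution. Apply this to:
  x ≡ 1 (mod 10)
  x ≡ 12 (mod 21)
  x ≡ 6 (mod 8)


Moduli 10, 21, 8 are not pairwise coprime, so CRT works modulo lcm(m_i) when all pairwise compatibility conditions hold.
Pairwise compatibility: gcd(m_i, m_j) must divide a_i - a_j for every pair.
Merge one congruence at a time:
  Start: x ≡ 1 (mod 10).
  Combine with x ≡ 12 (mod 21): gcd(10, 21) = 1; 12 - 1 = 11, which IS divisible by 1, so compatible.
    Write x = 1 + 10·t and substitute into x ≡ 12 (mod 21): 10·t ≡ 12 − 1 = 11 (mod 21).
    The inverse of 10 mod 21 is 19 (since 10·19 = 190 = 9·21 + 1), so t ≡ 19·11 = 209 ≡ 20 (mod 21).
    Then x = 1 + 10·20 = 201, valid modulo lcm(10, 21) = 210: x ≡ 201 (mod 210).
  Combine with x ≡ 6 (mod 8): gcd(210, 8) = 2, and 6 - 201 = -195 is NOT divisible by 2.
    ⇒ system is inconsistent (no integer solution).

No solution (the system is inconsistent).


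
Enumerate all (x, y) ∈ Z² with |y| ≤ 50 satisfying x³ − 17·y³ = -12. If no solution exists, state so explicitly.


The equation is x³ - 17y³ = -12. For fixed y, x³ = 17·y³ − 12, so a solution requires the RHS to be a perfect cube.
Strategy: iterate y from -50 to 50, compute RHS = 17·y³ − 12, and check whether it is a (positive or negative) perfect cube.
Check small values of y:
  y = 0: RHS = -12 is not a perfect cube.
  y = 1: RHS = 5 is not a perfect cube.
  y = -1: RHS = -29 is not a perfect cube.
  y = 2: RHS = 124 is not a perfect cube.
  y = -2: RHS = -148 is not a perfect cube.
  y = 3: RHS = 447 is not a perfect cube.
  y = -3: RHS = -471 is not a perfect cube.
Continuing the search up to |y| = 50 finds no solutions either.
No (x, y) in the scanned range satisfies the equation.

No integer solutions with |y| ≤ 50.


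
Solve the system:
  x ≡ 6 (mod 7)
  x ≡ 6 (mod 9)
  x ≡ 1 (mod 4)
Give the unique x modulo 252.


Moduli 7, 9, 4 are pairwise coprime; by CRT there is a unique solution modulo M = 7 · 9 · 4 = 252.
Solve pairwise, accumulating the modulus:
  Start with x ≡ 6 (mod 7).
  Combine with x ≡ 6 (mod 9): since gcd(7, 9) = 1, we get a unique residue mod 63.
    Write x = 6 + 7·t and substitute into x ≡ 6 (mod 9): 7·t ≡ 6 − 6 = 0 (mod 9).
    The inverse of 7 mod 9 is 4 (since 7·4 = 28 = 3·9 + 1), so t ≡ 4·0 = 0 ≡ 0 (mod 9).
    Then x = 6 + 7·0 = 6, valid modulo lcm(7, 9) = 63: x ≡ 6 (mod 63).
  Combine with x ≡ 1 (mod 4): since gcd(63, 4) = 1, we get a unique residue mod 252.
    Write x = 6 + 63·t and substitute into x ≡ 1 (mod 4): 63·t ≡ 1 − 6 = -5 (mod 4).
    Reduce coefficients mod 4: 3·t ≡ 3 (mod 4).
    The inverse of 3 mod 4 is 3 (since 3·3 = 9 = 2·4 + 1), so t ≡ 3·3 = 9 ≡ 1 (mod 4).
    Then x = 6 + 63·1 = 69, valid modulo lcm(63, 4) = 252: x ≡ 69 (mod 252).
Verify: 69 mod 7 = 6 ✓, 69 mod 9 = 6 ✓, 69 mod 4 = 1 ✓.

x ≡ 69 (mod 252).


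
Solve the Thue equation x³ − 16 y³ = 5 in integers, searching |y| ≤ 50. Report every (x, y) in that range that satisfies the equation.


The equation is x³ - 16y³ = 5. For fixed y, x³ = 16·y³ + 5, so a solution requires the RHS to be a perfect cube.
Strategy: iterate y from -50 to 50, compute RHS = 16·y³ + 5, and check whether it is a (positive or negative) perfect cube.
Check small values of y:
  y = 0: RHS = 5 is not a perfect cube.
  y = 1: RHS = 21 is not a perfect cube.
  y = -1: RHS = -11 is not a perfect cube.
  y = 2: RHS = 133 is not a perfect cube.
  y = -2: RHS = -123 is not a perfect cube.
  y = 3: RHS = 437 is not a perfect cube.
  y = -3: RHS = -427 is not a perfect cube.
Continuing the search up to |y| = 50 finds no solutions either.
No (x, y) in the scanned range satisfies the equation.

No integer solutions with |y| ≤ 50.


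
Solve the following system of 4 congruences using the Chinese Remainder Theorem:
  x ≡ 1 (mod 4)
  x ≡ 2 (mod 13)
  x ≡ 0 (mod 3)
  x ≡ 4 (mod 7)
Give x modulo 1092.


Product of moduli M = 4 · 13 · 3 · 7 = 1092.
Merge one congruence at a time:
  Start: x ≡ 1 (mod 4).
  Combine with x ≡ 2 (mod 13); new modulus lcm = 52.
    Write x = 1 + 4·t and substitute into x ≡ 2 (mod 13): 4·t ≡ 2 − 1 = 1 (mod 13).
    The inverse of 4 mod 13 is 10 (since 4·10 = 40 = 3·13 + 1), so t ≡ 10·1 = 10 ≡ 10 (mod 13).
    Then x = 1 + 4·10 = 41, valid modulo lcm(4, 13) = 52: x ≡ 41 (mod 52).
  Combine with x ≡ 0 (mod 3); new modulus lcm = 156.
    Write x = 41 + 52·t and substitute into x ≡ 0 (mod 3): 52·t ≡ 0 − 41 = -41 (mod 3).
    Reduce coefficients mod 3: 1·t ≡ 1 (mod 3).
    So t ≡ 1 (mod 3).
    Then x = 41 + 52·1 = 93, valid modulo lcm(52, 3) = 156: x ≡ 93 (mod 156).
  Combine with x ≡ 4 (mod 7); new modulus lcm = 1092.
    Write x = 93 + 156·t and substitute into x ≡ 4 (mod 7): 156·t ≡ 4 − 93 = -89 (mod 7).
    Reduce coefficients mod 7: 2·t ≡ 2 (mod 7).
    The inverse of 2 mod 7 is 4 (since 2·4 = 8 = 1·7 + 1), so t ≡ 4·2 = 8 ≡ 1 (mod 7).
    Then x = 93 + 156·1 = 249, valid modulo lcm(156, 7) = 1092: x ≡ 249 (mod 1092).
Verify against each original: 249 mod 4 = 1, 249 mod 13 = 2, 249 mod 3 = 0, 249 mod 7 = 4.

x ≡ 249 (mod 1092).


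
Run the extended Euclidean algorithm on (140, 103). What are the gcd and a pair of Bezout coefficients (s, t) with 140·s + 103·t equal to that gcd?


Euclidean algorithm on (140, 103) — divide until remainder is 0:
  140 = 1 · 103 + 37
  103 = 2 · 37 + 29
  37 = 1 · 29 + 8
  29 = 3 · 8 + 5
  8 = 1 · 5 + 3
  5 = 1 · 3 + 2
  3 = 1 · 2 + 1
  2 = 2 · 1 + 0
gcd(140, 103) = 1.
Track Bezout coefficients alongside the remainders: start with r₀ = 140 = a·1 + b·0 (s = 1, t = 0) and r₁ = 103 = a·0 + b·1 (s = 0, t = 1); each new remainder r_{k+1} = r_{k-1} − q_k·r_k inherits s_{k+1} = s_{k-1} − q_k·s_k, t_{k+1} = t_{k-1} − q_k·t_k, so r_k = a·s_k + b·t_k at every step:
  q = 1: r = 37, s = 1 − 1·0 = 1, t = 0 − 1·1 = -1  (check: 140·1 + 103·(-1) = 37)
  q = 2: r = 29, s = 0 − 2·1 = -2, t = 1 − 2·(-1) = 3  (check: 140·(-2) + 103·3 = 29)
  q = 1: r = 8, s = 1 − 1·(-2) = 3, t = -1 − 1·3 = -4  (check: 140·3 + 103·(-4) = 8)
  q = 3: r = 5, s = -2 − 3·3 = -11, t = 3 − 3·(-4) = 15  (check: 140·(-11) + 103·15 = 5)
  q = 1: r = 3, s = 3 − 1·(-11) = 14, t = -4 − 1·15 = -19  (check: 140·14 + 103·(-19) = 3)
  q = 1: r = 2, s = -11 − 1·14 = -25, t = 15 − 1·(-19) = 34  (check: 140·(-25) + 103·34 = 2)
  q = 1: r = 1, s = 14 − 1·(-25) = 39, t = -19 − 1·34 = -53  (check: 140·39 + 103·(-53) = 1)
The row with r = 1 (the gcd) gives the Bezout coefficients s = 39, t = -53.
Result: 140 · (39) + 103 · (-53) = 1.

gcd(140, 103) = 1; s = 39, t = -53 (check: 140·39 + 103·(-53) = 1).


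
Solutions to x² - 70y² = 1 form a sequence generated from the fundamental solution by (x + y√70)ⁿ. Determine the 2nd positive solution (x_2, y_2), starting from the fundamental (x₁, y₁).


Step 1: Find the fundamental solution (x₁, y₁) of x² - 70y² = 1.
  Expand √70 as a continued fraction. a₀ = ⌊√70⌋ = 8; iterate m_{k+1} = d_k·a_k − m_k, d_{k+1} = (70 − m_{k+1}²)/d_k, a_{k+1} = ⌊(a₀ + m_{k+1})/d_{k+1}⌋ (starting m₀ = 0, d₀ = 1), with convergents p_k = a_k·p_{k-1} + p_{k-2}, q_k = a_k·q_{k-1} + q_{k-2} (p₋₁ = 1, q₋₁ = 0):
  k = 0: a₀ = 8; p₀/q₀ = 8/1; p₀² − 70·q₀² = 64 − 70 = -6.
  k = 1: m = 8, d = 6, a = ⌊(8 + 8)/6⌋ = 2; p/q = (2·8 + 1)/(2·1 + 0) = 17/2; p² − 70·q² = 289 − 280 = 9.
  k = 2: m = 4, d = 9, a = ⌊(8 + 4)/9⌋ = 1; p/q = (1·17 + 8)/(1·2 + 1) = 25/3; p² − 70·q² = 625 − 630 = -5.
  k = 3: m = 5, d = 5, a = ⌊(8 + 5)/5⌋ = 2; p/q = (2·25 + 17)/(2·3 + 2) = 67/8; p² − 70·q² = 4489 − 4480 = 9.
  k = 4: m = 5, d = 9, a = ⌊(8 + 5)/9⌋ = 1; p/q = (1·67 + 25)/(1·8 + 3) = 92/11; p² − 70·q² = 8464 − 8470 = -6.
  k = 5: m = 4, d = 6, a = ⌊(8 + 4)/6⌋ = 2; p/q = (2·92 + 67)/(2·11 + 8) = 251/30; p² − 70·q² = 63001 − 63000 = 1.
  The first convergent with p² − 70·q² = 1 gives the fundamental solution (x₁, y₁) = (251, 30).
Step 2: Apply the recurrence (x_{n+1}, y_{n+1}) = (x₁x_n + 70y₁y_n, x₁y_n + y₁x_n) repeatedly.
  From (x_1, y_1) = (251, 30): x_2 = 251·251 + 70·30·30 = 126001; y_2 = 251·30 + 30·251 = 15060.
Step 3: Verify x_2² - 70·y_2² = 15876252001 - 15876252000 = 1 (should be 1). ✓

(x_1, y_1) = (251, 30); (x_2, y_2) = (126001, 15060).


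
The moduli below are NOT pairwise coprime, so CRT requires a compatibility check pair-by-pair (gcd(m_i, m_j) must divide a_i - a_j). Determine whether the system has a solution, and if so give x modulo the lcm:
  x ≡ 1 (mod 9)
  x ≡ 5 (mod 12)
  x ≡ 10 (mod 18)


Moduli 9, 12, 18 are not pairwise coprime, so CRT works modulo lcm(m_i) when all pairwise compatibility conditions hold.
Pairwise compatibility: gcd(m_i, m_j) must divide a_i - a_j for every pair.
Merge one congruence at a time:
  Start: x ≡ 1 (mod 9).
  Combine with x ≡ 5 (mod 12): gcd(9, 12) = 3, and 5 - 1 = 4 is NOT divisible by 3.
    ⇒ system is inconsistent (no integer solution).

No solution (the system is inconsistent).


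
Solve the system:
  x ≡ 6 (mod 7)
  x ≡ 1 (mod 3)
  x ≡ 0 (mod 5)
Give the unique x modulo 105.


Moduli 7, 3, 5 are pairwise coprime; by CRT there is a unique solution modulo M = 7 · 3 · 5 = 105.
Solve pairwise, accumulating the modulus:
  Start with x ≡ 6 (mod 7).
  Combine with x ≡ 1 (mod 3): since gcd(7, 3) = 1, we get a unique residue mod 21.
    Write x = 6 + 7·t and substitute into x ≡ 1 (mod 3): 7·t ≡ 1 − 6 = -5 (mod 3).
    Reduce coefficients mod 3: 1·t ≡ 1 (mod 3).
    So t ≡ 1 (mod 3).
    Then x = 6 + 7·1 = 13, valid modulo lcm(7, 3) = 21: x ≡ 13 (mod 21).
  Combine with x ≡ 0 (mod 5): since gcd(21, 5) = 1, we get a unique residue mod 105.
    Write x = 13 + 21·t and substitute into x ≡ 0 (mod 5): 21·t ≡ 0 − 13 = -13 (mod 5).
    Reduce coefficients mod 5: 1·t ≡ 2 (mod 5).
    So t ≡ 2 (mod 5).
    Then x = 13 + 21·2 = 55, valid modulo lcm(21, 5) = 105: x ≡ 55 (mod 105).
Verify: 55 mod 7 = 6 ✓, 55 mod 3 = 1 ✓, 55 mod 5 = 0 ✓.

x ≡ 55 (mod 105).


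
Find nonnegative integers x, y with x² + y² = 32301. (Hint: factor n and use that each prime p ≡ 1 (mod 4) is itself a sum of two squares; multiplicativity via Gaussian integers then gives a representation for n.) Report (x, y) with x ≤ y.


Step 1: Factor n = 32301 = 3^2 · 37 · 97.
Step 2: Check the mod-4 condition on each prime factor: 3 ≡ 3 (mod 4), exponent 2 (must be even); 37 ≡ 1 (mod 4), exponent 1; 97 ≡ 1 (mod 4), exponent 1.
All primes ≡ 3 (mod 4) appear to even exponent (or don't appear), so by the two-squares theorem n IS expressible as a sum of two squares.
Step 3: Build a representation. Group n = k² · m with k = 3 and m = 37 · 97 = 3589 (a product of primes ≡ 1 (mod 4)); a representation of m scales to one of n via (k·x)² + (k·y)² = k²(x² + y²). Each prime p ≡ 1 (mod 4) is itself a sum of two squares; find a² by testing p − a² for a perfect square:
  37: 37 − 1² = 36 = 6² ⇒ 37 = 1² + 6².
  97: 97 − 1² = 96, 97 − 2² = 93, 97 − 3² = 88, 97 − 4² = 81 = 9² ⇒ 97 = 4² + 9².
  Combine using the Brahmagupta–Fibonacci identity (a² + b²)(c² + d²) = (ac − bd)² + (ad + bc)² = (ac + bd)² + (ad − bc)²:
  37 · 97 = 3589: from (1² + 6²)(4² + 9²), take (1·4 − 6·9, 1·9 + 6·4) = (4 − 54, 9 + 24) = (-50, 33); dropping signs (only squares matter) gives (50, 33); check 50² + 33² = 2500 + 1089 = 3589 ✓.
  Scale by k = 3: (3·50, 3·33) = (150, 99).
Step 4: Order so x ≤ y and verify: 99² + 150² = 9801 + 22500 = 32301 = n. ✓

n = 32301 = 99² + 150² (one valid representation with x ≤ y).


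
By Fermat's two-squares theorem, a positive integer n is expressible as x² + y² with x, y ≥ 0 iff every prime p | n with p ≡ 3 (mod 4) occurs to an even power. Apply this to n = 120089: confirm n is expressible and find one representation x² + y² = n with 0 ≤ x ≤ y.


Step 1: Factor n = 120089 = 29 · 41 · 101.
Step 2: Check the mod-4 condition on each prime factor: 29 ≡ 1 (mod 4), exponent 1; 41 ≡ 1 (mod 4), exponent 1; 101 ≡ 1 (mod 4), exponent 1.
All primes ≡ 3 (mod 4) appear to even exponent (or don't appear), so by the two-squares theorem n IS expressible as a sum of two squares.
Step 3: Build a representation. Here n = 29 · 41 · 101 is a product of primes ≡ 1 (mod 4). Each prime p ≡ 1 (mod 4) is itself a sum of two squares; find a² by testing p − a² for a perfect square:
  29: 29 − 1² = 28, 29 − 2² = 25 = 5² ⇒ 29 = 2² + 5².
  41: 41 − 1² = 40, 41 − 2² = 37, 41 − 3² = 32, 41 − 4² = 25 = 5² ⇒ 41 = 4² + 5².
  101: 101 − 1² = 100 = 10² ⇒ 101 = 1² + 10².
  Combine using the Brahmagupta–Fibonacci identity (a² + b²)(c² + d²) = (ac − bd)² + (ad + bc)² = (ac + bd)² + (ad − bc)²:
  29 · 41 = 1189: from (2² + 5²)(4² + 5²), take (2·4 − 5·5, 2·5 + 5·4) = (8 − 25, 10 + 20) = (-17, 30); dropping signs (only squares matter) gives (17, 30); check 17² + 30² = 289 + 900 = 1189 ✓.
  1189 · 101 = 120089: from (17² + 30²)(1² + 10²), take (17·1 − 30·10, 17·10 + 30·1) = (17 − 300, 170 + 30) = (-283, 200); dropping signs (only squares matter) gives (283, 200); check 283² + 200² = 80089 + 40000 = 120089 ✓.
Step 4: Order so x ≤ y and verify: 200² + 283² = 40000 + 80089 = 120089 = n. ✓

n = 120089 = 200² + 283² (one valid representation with x ≤ y).


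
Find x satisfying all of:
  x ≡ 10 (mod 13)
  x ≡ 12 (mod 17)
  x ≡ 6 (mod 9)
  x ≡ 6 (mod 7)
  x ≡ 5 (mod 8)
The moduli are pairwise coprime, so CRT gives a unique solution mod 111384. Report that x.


Product of moduli M = 13 · 17 · 9 · 7 · 8 = 111384.
Merge one congruence at a time:
  Start: x ≡ 10 (mod 13).
  Combine with x ≡ 12 (mod 17); new modulus lcm = 221.
    Write x = 10 + 13·t and substitute into x ≡ 12 (mod 17): 13·t ≡ 12 − 10 = 2 (mod 17).
    The inverse of 13 mod 17 is 4 (since 13·4 = 52 = 3·17 + 1), so t ≡ 4·2 = 8 ≡ 8 (mod 17).
    Then x = 10 + 13·8 = 114, valid modulo lcm(13, 17) = 221: x ≡ 114 (mod 221).
  Combine with x ≡ 6 (mod 9); new modulus lcm = 1989.
    Write x = 114 + 221·t and substitute into x ≡ 6 (mod 9): 221·t ≡ 6 − 114 = -108 (mod 9).
    Reduce coefficients mod 9: 5·t ≡ 0 (mod 9).
    The inverse of 5 mod 9 is 2 (since 5·2 = 10 = 1·9 + 1), so t ≡ 2·0 = 0 ≡ 0 (mod 9).
    Then x = 114 + 221·0 = 114, valid modulo lcm(221, 9) = 1989: x ≡ 114 (mod 1989).
  Combine with x ≡ 6 (mod 7); new modulus lcm = 13923.
    Write x = 114 + 1989·t and substitute into x ≡ 6 (mod 7): 1989·t ≡ 6 − 114 = -108 (mod 7).
    Reduce coefficients mod 7: 1·t ≡ 4 (mod 7).
    So t ≡ 4 (mod 7).
    Then x = 114 + 1989·4 = 8070, valid modulo lcm(1989, 7) = 13923: x ≡ 8070 (mod 13923).
  Combine with x ≡ 5 (mod 8); new modulus lcm = 111384.
    Write x = 8070 + 13923·t and substitute into x ≡ 5 (mod 8): 13923·t ≡ 5 − 8070 = -8065 (mod 8).
    Reduce coefficients mod 8: 3·t ≡ 7 (mod 8).
    The inverse of 3 mod 8 is 3 (since 3·3 = 9 = 1·8 + 1), so t ≡ 3·7 = 21 ≡ 5 (mod 8).
    Then x = 8070 + 13923·5 = 77685, valid modulo lcm(13923, 8) = 111384: x ≡ 77685 (mod 111384).
Verify against each original: 77685 mod 13 = 10, 77685 mod 17 = 12, 77685 mod 9 = 6, 77685 mod 7 = 6, 77685 mod 8 = 5.

x ≡ 77685 (mod 111384).


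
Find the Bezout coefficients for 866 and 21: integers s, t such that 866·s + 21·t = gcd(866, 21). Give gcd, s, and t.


Euclidean algorithm on (866, 21) — divide until remainder is 0:
  866 = 41 · 21 + 5
  21 = 4 · 5 + 1
  5 = 5 · 1 + 0
gcd(866, 21) = 1.
Track Bezout coefficients alongside the remainders: start with r₀ = 866 = a·1 + b·0 (s = 1, t = 0) and r₁ = 21 = a·0 + b·1 (s = 0, t = 1); each new remainder r_{k+1} = r_{k-1} − q_k·r_k inherits s_{k+1} = s_{k-1} − q_k·s_k, t_{k+1} = t_{k-1} − q_k·t_k, so r_k = a·s_k + b·t_k at every step:
  q = 41: r = 5, s = 1 − 41·0 = 1, t = 0 − 41·1 = -41  (check: 866·1 + 21·(-41) = 5)
  q = 4: r = 1, s = 0 − 4·1 = -4, t = 1 − 4·(-41) = 165  (check: 866·(-4) + 21·165 = 1)
The row with r = 1 (the gcd) gives the Bezout coefficients s = -4, t = 165.
Result: 866 · (-4) + 21 · (165) = 1.

gcd(866, 21) = 1; s = -4, t = 165 (check: 866·(-4) + 21·165 = 1).


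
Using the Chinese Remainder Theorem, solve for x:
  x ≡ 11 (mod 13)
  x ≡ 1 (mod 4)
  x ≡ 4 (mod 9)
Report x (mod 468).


Moduli 13, 4, 9 are pairwise coprime; by CRT there is a unique solution modulo M = 13 · 4 · 9 = 468.
Solve pairwise, accumulating the modulus:
  Start with x ≡ 11 (mod 13).
  Combine with x ≡ 1 (mod 4): since gcd(13, 4) = 1, we get a unique residue mod 52.
    Write x = 11 + 13·t and substitute into x ≡ 1 (mod 4): 13·t ≡ 1 − 11 = -10 (mod 4).
    Reduce coefficients mod 4: 1·t ≡ 2 (mod 4).
    So t ≡ 2 (mod 4).
    Then x = 11 + 13·2 = 37, valid modulo lcm(13, 4) = 52: x ≡ 37 (mod 52).
  Combine with x ≡ 4 (mod 9): since gcd(52, 9) = 1, we get a unique residue mod 468.
    Write x = 37 + 52·t and substitute into x ≡ 4 (mod 9): 52·t ≡ 4 − 37 = -33 (mod 9).
    Reduce coefficients mod 9: 7·t ≡ 3 (mod 9).
    The inverse of 7 mod 9 is 4 (since 7·4 = 28 = 3·9 + 1), so t ≡ 4·3 = 12 ≡ 3 (mod 9).
    Then x = 37 + 52·3 = 193, valid modulo lcm(52, 9) = 468: x ≡ 193 (mod 468).
Verify: 193 mod 13 = 11 ✓, 193 mod 4 = 1 ✓, 193 mod 9 = 4 ✓.

x ≡ 193 (mod 468).


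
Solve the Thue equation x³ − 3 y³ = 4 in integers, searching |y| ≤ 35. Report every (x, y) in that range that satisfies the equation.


The equation is x³ - 3y³ = 4. For fixed y, x³ = 3·y³ + 4, so a solution requires the RHS to be a perfect cube.
Strategy: iterate y from -35 to 35, compute RHS = 3·y³ + 4, and check whether it is a (positive or negative) perfect cube.
Check small values of y:
  y = 0: RHS = 4 is not a perfect cube.
  y = 1: RHS = 7 is not a perfect cube.
  y = -1: RHS = 1 = (1)³ ⇒ x = 1 works.
  y = 2: RHS = 28 is not a perfect cube.
  y = -2: RHS = -20 is not a perfect cube.
  y = 3: RHS = 85 is not a perfect cube.
  y = -3: RHS = -77 is not a perfect cube.
Continuing the search up to |y| = 35 finds no further solutions beyond those listed.
Collected solutions: (1, -1).

Solutions (with |y| ≤ 35): (1, -1).


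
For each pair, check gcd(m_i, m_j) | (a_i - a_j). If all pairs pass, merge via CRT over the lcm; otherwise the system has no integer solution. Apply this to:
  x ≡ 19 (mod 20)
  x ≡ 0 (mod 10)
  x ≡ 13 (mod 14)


Moduli 20, 10, 14 are not pairwise coprime, so CRT works modulo lcm(m_i) when all pairwise compatibility conditions hold.
Pairwise compatibility: gcd(m_i, m_j) must divide a_i - a_j for every pair.
Merge one congruence at a time:
  Start: x ≡ 19 (mod 20).
  Combine with x ≡ 0 (mod 10): gcd(20, 10) = 10, and 0 - 19 = -19 is NOT divisible by 10.
    ⇒ system is inconsistent (no integer solution).

No solution (the system is inconsistent).


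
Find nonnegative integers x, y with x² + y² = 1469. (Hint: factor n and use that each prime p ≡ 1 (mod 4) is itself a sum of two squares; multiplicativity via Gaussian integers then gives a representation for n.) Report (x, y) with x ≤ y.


Step 1: Factor n = 1469 = 13 · 113.
Step 2: Check the mod-4 condition on each prime factor: 13 ≡ 1 (mod 4), exponent 1; 113 ≡ 1 (mod 4), exponent 1.
All primes ≡ 3 (mod 4) appear to even exponent (or don't appear), so by the two-squares theorem n IS expressible as a sum of two squares.
Step 3: Build a representation. Here n = 13 · 113 is a product of primes ≡ 1 (mod 4). Each prime p ≡ 1 (mod 4) is itself a sum of two squares; find a² by testing p − a² for a perfect square:
  13: 13 − 1² = 12, 13 − 2² = 9 = 3² ⇒ 13 = 2² + 3².
  113: 113 − 1² = 112, 113 − 2² = 109, 113 − 3² = 104, 113 − 4² = 97, 113 − 5² = 88, 113 − 6² = 77, 113 − 7² = 64 = 8² ⇒ 113 = 7² + 8².
  Combine using the Brahmagupta–Fibonacci identity (a² + b²)(c² + d²) = (ac − bd)² + (ad + bc)² = (ac + bd)² + (ad − bc)²:
  13 · 113 = 1469: from (2² + 3²)(7² + 8²), take (2·7 − 3·8, 2·8 + 3·7) = (14 − 24, 16 + 21) = (-10, 37); dropping signs (only squares matter) gives (10, 37); check 10² + 37² = 100 + 1369 = 1469 ✓.
Step 4: Order so x ≤ y and verify: 10² + 37² = 100 + 1369 = 1469 = n. ✓

n = 1469 = 10² + 37² (one valid representation with x ≤ y).


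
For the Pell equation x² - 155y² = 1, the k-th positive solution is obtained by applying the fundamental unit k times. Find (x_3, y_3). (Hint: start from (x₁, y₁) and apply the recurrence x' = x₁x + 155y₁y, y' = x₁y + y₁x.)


Step 1: Find the fundamental solution (x₁, y₁) of x² - 155y² = 1.
  Expand √155 as a continued fraction. a₀ = ⌊√155⌋ = 12; iterate m_{k+1} = d_k·a_k − m_k, d_{k+1} = (155 − m_{k+1}²)/d_k, a_{k+1} = ⌊(a₀ + m_{k+1})/d_{k+1}⌋ (starting m₀ = 0, d₀ = 1), with convergents p_k = a_k·p_{k-1} + p_{k-2}, q_k = a_k·q_{k-1} + q_{k-2} (p₋₁ = 1, q₋₁ = 0):
  k = 0: a₀ = 12; p₀/q₀ = 12/1; p₀² − 155·q₀² = 144 − 155 = -11.
  k = 1: m = 12, d = 11, a = ⌊(12 + 12)/11⌋ = 2; p/q = (2·12 + 1)/(2·1 + 0) = 25/2; p² − 155·q² = 625 − 620 = 5.
  k = 2: m = 10, d = 5, a = ⌊(12 + 10)/5⌋ = 4; p/q = (4·25 + 12)/(4·2 + 1) = 112/9; p² − 155·q² = 12544 − 12555 = -11.
  k = 3: m = 10, d = 11, a = ⌊(12 + 10)/11⌋ = 2; p/q = (2·112 + 25)/(2·9 + 2) = 249/20; p² − 155·q² = 62001 − 62000 = 1.
  The first convergent with p² − 155·q² = 1 gives the fundamental solution (x₁, y₁) = (249, 20).
Step 2: Apply the recurrence (x_{n+1}, y_{n+1}) = (x₁x_n + 155y₁y_n, x₁y_n + y₁x_n) repeatedly.
  From (x_1, y_1) = (249, 20): x_2 = 249·249 + 155·20·20 = 124001; y_2 = 249·20 + 20·249 = 9960.
  From (x_2, y_2) = (124001, 9960): x_3 = 249·124001 + 155·20·9960 = 61752249; y_3 = 249·9960 + 20·124001 = 4960060.
Step 3: Verify x_3² - 155·y_3² = 3813340256558001 - 3813340256558000 = 1 (should be 1). ✓

(x_1, y_1) = (249, 20); (x_3, y_3) = (61752249, 4960060).


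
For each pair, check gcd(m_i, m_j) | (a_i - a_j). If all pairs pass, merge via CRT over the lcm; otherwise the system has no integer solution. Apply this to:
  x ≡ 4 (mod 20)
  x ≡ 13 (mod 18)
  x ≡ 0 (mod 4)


Moduli 20, 18, 4 are not pairwise coprime, so CRT works modulo lcm(m_i) when all pairwise compatibility conditions hold.
Pairwise compatibility: gcd(m_i, m_j) must divide a_i - a_j for every pair.
Merge one congruence at a time:
  Start: x ≡ 4 (mod 20).
  Combine with x ≡ 13 (mod 18): gcd(20, 18) = 2, and 13 - 4 = 9 is NOT divisible by 2.
    ⇒ system is inconsistent (no integer solution).

No solution (the system is inconsistent).


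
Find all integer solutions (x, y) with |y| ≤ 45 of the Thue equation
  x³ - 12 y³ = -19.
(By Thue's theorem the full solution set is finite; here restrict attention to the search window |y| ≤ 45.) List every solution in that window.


The equation is x³ - 12y³ = -19. For fixed y, x³ = 12·y³ − 19, so a solution requires the RHS to be a perfect cube.
Strategy: iterate y from -45 to 45, compute RHS = 12·y³ − 19, and check whether it is a (positive or negative) perfect cube.
Check small values of y:
  y = 0: RHS = -19 is not a perfect cube.
  y = 1: RHS = -7 is not a perfect cube.
  y = -1: RHS = -31 is not a perfect cube.
  y = 2: RHS = 77 is not a perfect cube.
  y = -2: RHS = -115 is not a perfect cube.
  y = 3: RHS = 305 is not a perfect cube.
  y = -3: RHS = -343 = (-7)³ ⇒ x = -7 works.
Continuing the search up to |y| = 45 finds no further solutions beyond those listed.
Collected solutions: (-7, -3).

Solutions (with |y| ≤ 45): (-7, -3).


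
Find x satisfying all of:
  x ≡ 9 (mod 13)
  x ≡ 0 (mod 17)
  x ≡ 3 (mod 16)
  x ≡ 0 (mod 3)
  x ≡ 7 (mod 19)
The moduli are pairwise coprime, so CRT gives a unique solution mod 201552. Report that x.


Product of moduli M = 13 · 17 · 16 · 3 · 19 = 201552.
Merge one congruence at a time:
  Start: x ≡ 9 (mod 13).
  Combine with x ≡ 0 (mod 17); new modulus lcm = 221.
    Write x = 9 + 13·t and substitute into x ≡ 0 (mod 17): 13·t ≡ 0 − 9 = -9 (mod 17).
    Reduce coefficients mod 17: 13·t ≡ 8 (mod 17).
    The inverse of 13 mod 17 is 4 (since 13·4 = 52 = 3·17 + 1), so t ≡ 4·8 = 32 ≡ 15 (mod 17).
    Then x = 9 + 13·15 = 204, valid modulo lcm(13, 17) = 221: x ≡ 204 (mod 221).
  Combine with x ≡ 3 (mod 16); new modulus lcm = 3536.
    Write x = 204 + 221·t and substitute into x ≡ 3 (mod 16): 221·t ≡ 3 − 204 = -201 (mod 16).
    Reduce coefficients mod 16: 13·t ≡ 7 (mod 16).
    The inverse of 13 mod 16 is 5 (since 13·5 = 65 = 4·16 + 1), so t ≡ 5·7 = 35 ≡ 3 (mod 16).
    Then x = 204 + 221·3 = 867, valid modulo lcm(221, 16) = 3536: x ≡ 867 (mod 3536).
  Combine with x ≡ 0 (mod 3); new modulus lcm = 10608.
    Write x = 867 + 3536·t and substitute into x ≡ 0 (mod 3): 3536·t ≡ 0 − 867 = -867 (mod 3).
    Reduce coefficients mod 3: 2·t ≡ 0 (mod 3).
    The inverse of 2 mod 3 is 2 (since 2·2 = 4 = 1·3 + 1), so t ≡ 2·0 = 0 ≡ 0 (mod 3).
    Then x = 867 + 3536·0 = 867, valid modulo lcm(3536, 3) = 10608: x ≡ 867 (mod 10608).
  Combine with x ≡ 7 (mod 19); new modulus lcm = 201552.
    Write x = 867 + 10608·t and substitute into x ≡ 7 (mod 19): 10608·t ≡ 7 − 867 = -860 (mod 19).
    Reduce coefficients mod 19: 6·t ≡ 14 (mod 19).
    The inverse of 6 mod 19 is 16 (since 6·16 = 96 = 5·19 + 1), so t ≡ 16·14 = 224 ≡ 15 (mod 19).
    Then x = 867 + 10608·15 = 159987, valid modulo lcm(10608, 19) = 201552: x ≡ 159987 (mod 201552).
Verify against each original: 159987 mod 13 = 9, 159987 mod 17 = 0, 159987 mod 16 = 3, 159987 mod 3 = 0, 159987 mod 19 = 7.

x ≡ 159987 (mod 201552).


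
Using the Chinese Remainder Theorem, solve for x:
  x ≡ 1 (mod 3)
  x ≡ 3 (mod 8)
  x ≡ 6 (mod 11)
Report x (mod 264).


Moduli 3, 8, 11 are pairwise coprime; by CRT there is a unique solution modulo M = 3 · 8 · 11 = 264.
Solve pairwise, accumulating the modulus:
  Start with x ≡ 1 (mod 3).
  Combine with x ≡ 3 (mod 8): since gcd(3, 8) = 1, we get a unique residue mod 24.
    Write x = 1 + 3·t and substitute into x ≡ 3 (mod 8): 3·t ≡ 3 − 1 = 2 (mod 8).
    The inverse of 3 mod 8 is 3 (since 3·3 = 9 = 1·8 + 1), so t ≡ 3·2 = 6 ≡ 6 (mod 8).
    Then x = 1 + 3·6 = 19, valid modulo lcm(3, 8) = 24: x ≡ 19 (mod 24).
  Combine with x ≡ 6 (mod 11): since gcd(24, 11) = 1, we get a unique residue mod 264.
    Write x = 19 + 24·t and substitute into x ≡ 6 (mod 11): 24·t ≡ 6 − 19 = -13 (mod 11).
    Reduce coefficients mod 11: 2·t ≡ 9 (mod 11).
    The inverse of 2 mod 11 is 6 (since 2·6 = 12 = 1·11 + 1), so t ≡ 6·9 = 54 ≡ 10 (mod 11).
    Then x = 19 + 24·10 = 259, valid modulo lcm(24, 11) = 264: x ≡ 259 (mod 264).
Verify: 259 mod 3 = 1 ✓, 259 mod 8 = 3 ✓, 259 mod 11 = 6 ✓.

x ≡ 259 (mod 264).


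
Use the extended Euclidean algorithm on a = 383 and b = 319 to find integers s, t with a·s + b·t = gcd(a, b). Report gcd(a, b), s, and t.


Euclidean algorithm on (383, 319) — divide until remainder is 0:
  383 = 1 · 319 + 64
  319 = 4 · 64 + 63
  64 = 1 · 63 + 1
  63 = 63 · 1 + 0
gcd(383, 319) = 1.
Track Bezout coefficients alongside the remainders: start with r₀ = 383 = a·1 + b·0 (s = 1, t = 0) and r₁ = 319 = a·0 + b·1 (s = 0, t = 1); each new remainder r_{k+1} = r_{k-1} − q_k·r_k inherits s_{k+1} = s_{k-1} − q_k·s_k, t_{k+1} = t_{k-1} − q_k·t_k, so r_k = a·s_k + b·t_k at every step:
  q = 1: r = 64, s = 1 − 1·0 = 1, t = 0 − 1·1 = -1  (check: 383·1 + 319·(-1) = 64)
  q = 4: r = 63, s = 0 − 4·1 = -4, t = 1 − 4·(-1) = 5  (check: 383·(-4) + 319·5 = 63)
  q = 1: r = 1, s = 1 − 1·(-4) = 5, t = -1 − 1·5 = -6  (check: 383·5 + 319·(-6) = 1)
The row with r = 1 (the gcd) gives the Bezout coefficients s = 5, t = -6.
Result: 383 · (5) + 319 · (-6) = 1.

gcd(383, 319) = 1; s = 5, t = -6 (check: 383·5 + 319·(-6) = 1).


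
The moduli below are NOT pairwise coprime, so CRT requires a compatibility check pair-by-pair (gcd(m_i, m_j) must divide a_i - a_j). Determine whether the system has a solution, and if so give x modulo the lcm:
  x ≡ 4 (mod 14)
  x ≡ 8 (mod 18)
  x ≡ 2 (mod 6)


Moduli 14, 18, 6 are not pairwise coprime, so CRT works modulo lcm(m_i) when all pairwise compatibility conditions hold.
Pairwise compatibility: gcd(m_i, m_j) must divide a_i - a_j for every pair.
Merge one congruence at a time:
  Start: x ≡ 4 (mod 14).
  Combine with x ≡ 8 (mod 18): gcd(14, 18) = 2; 8 - 4 = 4, which IS divisible by 2, so compatible.
    Write x = 4 + 14·t and substitute into x ≡ 8 (mod 18): 14·t ≡ 8 − 4 = 4 (mod 18).
    Divide the congruence (and modulus) by g = 2: 7·t ≡ 2 (mod 9).
    The inverse of 7 mod 9 is 4 (since 7·4 = 28 = 3·9 + 1), so t ≡ 4·2 = 8 ≡ 8 (mod 9).
    Then x = 4 + 14·8 = 116, valid modulo lcm(14, 18) = 126: x ≡ 116 (mod 126).
  Combine with x ≡ 2 (mod 6): gcd(126, 6) = 6; 2 - 116 = -114, which IS divisible by 6, so compatible.
    Write x = 116 + 126·t and substitute into x ≡ 2 (mod 6): 126·t ≡ 2 − 116 = -114 (mod 6).
    Divide the congruence (and modulus) by g = 6: 21·t ≡ -19 (mod 1).
    Modulo 1 every t works; take t = 0.
    Then x = 116 + 126·0 = 116, valid modulo lcm(126, 6) = 126: x ≡ 116 (mod 126).
Verify: 116 mod 14 = 4, 116 mod 18 = 8, 116 mod 6 = 2.

x ≡ 116 (mod 126).
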